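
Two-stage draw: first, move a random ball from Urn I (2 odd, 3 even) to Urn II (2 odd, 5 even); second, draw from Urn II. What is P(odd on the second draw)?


P(transfer odd) = 2/5; P(transfer even) = 3/5
If odd transferred: Urn II has 3 odd of 8, so P(odd|odd moved) = 3/8
If even transferred: Urn II has 2 odd of 8, so P(odd|even moved) = 1/4
By total probability: P(odd) = 2/5*3/8 + 3/5*1/4 = 3/10

3/10


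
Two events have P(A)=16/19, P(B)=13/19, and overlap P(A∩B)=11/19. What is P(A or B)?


P(A∪B) = P(A) + P(B) - P(A∩B)
= 16/19 + 13/19 - 11/19 = 18/19

18/19


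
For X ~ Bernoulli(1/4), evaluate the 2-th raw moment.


For Bernoulli: X in {0,1}
E[X^2] = 0^2*(1-1/4) + 1^2*1/4 = 1/4

1/4


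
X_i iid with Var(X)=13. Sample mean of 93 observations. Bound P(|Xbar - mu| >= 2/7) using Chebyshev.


Var(Xbar) = Var(X)/n = 13/93
Chebyshev: P(|Xbar-mu| >= 2/7) <= Var(Xbar)/(2/7)^2 = (13/93)/(4/49) = 637/372
Bound exceeds 1, so trivial bound: 1

1


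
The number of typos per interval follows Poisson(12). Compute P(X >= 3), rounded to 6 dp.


P(X>=3) = 1 - P(X<=2) = 1 - (e^(-12)*12^0/0! + e^(-12)*12^1/1! + e^(-12)*12^2/2!)
≈ 1 - (0.0000061442 + 0.0000737305 + 0.0004423833)
= 1 - 0.0005222580 = 0.9994777420
≈ 0.999478

0.999478


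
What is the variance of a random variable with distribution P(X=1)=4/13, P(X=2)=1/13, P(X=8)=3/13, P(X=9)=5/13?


E[X] = 75/13, E[X^2] = 605/13
Var(X) = E[X^2] - (E[X])^2 = 605/13 - (75/13)^2 = 2240/169

2240/169


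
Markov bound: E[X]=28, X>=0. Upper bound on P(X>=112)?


Markov: P(X >= a) <= E[X]/a
P(X >= 112) <= 28/112 = 1/4

1/4


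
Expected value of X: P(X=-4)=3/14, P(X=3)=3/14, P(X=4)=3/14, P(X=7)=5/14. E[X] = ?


E[X] = sum(x * P(x))
= -4*3/14 + 3*3/14 + 4*3/14 + 7*5/14
= 22/7

22/7


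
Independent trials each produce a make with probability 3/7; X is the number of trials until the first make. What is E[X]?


For geometric (trials until first success), E[X] = 1/p = 1/(3/7) = 7/3

7/3


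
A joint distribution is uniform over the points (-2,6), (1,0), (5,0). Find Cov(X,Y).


E[X]=4/3, E[Y]=2, E[XY]=-4
Cov(X,Y) = E[XY] - E[X]E[Y] = -4 - 4/3*2 = -20/3

-20/3


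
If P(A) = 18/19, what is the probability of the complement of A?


P(A') = 1 - P(A) = 1 - 18/19 = 1/19

1/19


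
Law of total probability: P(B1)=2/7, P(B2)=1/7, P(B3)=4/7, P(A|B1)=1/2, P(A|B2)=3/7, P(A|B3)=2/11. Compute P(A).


P(A) = P(A|B1)P(B1) + P(A|B2)P(B2) + P(A|B3)P(B3)
= 1/2*2/7 + 3/7*1/7 + 2/11*4/7
= 1/7 + 3/49 + 8/77 = 166/539

166/539


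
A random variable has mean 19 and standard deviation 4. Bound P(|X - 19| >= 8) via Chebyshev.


k = 8/4 = 2
Chebyshev: P(|X-mu| >= k*sigma) <= 1/k^2 = 1/2^2 = 1/4

1/4


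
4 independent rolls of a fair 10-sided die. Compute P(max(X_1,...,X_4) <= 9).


P(max <= 9) = P(all X_i <= 9) = (P(X_1 <= 9))^4
= (9/10)^4 = 6561/10000

6561/10000


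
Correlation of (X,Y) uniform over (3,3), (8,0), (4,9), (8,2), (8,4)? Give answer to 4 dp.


Cov(X,Y) = -3.7200, Var(X) = 4.9600, Var(Y) = 9.0400
rho = Cov/(sqrt(VarX)*sqrt(VarY)) = -0.5555

-0.5555


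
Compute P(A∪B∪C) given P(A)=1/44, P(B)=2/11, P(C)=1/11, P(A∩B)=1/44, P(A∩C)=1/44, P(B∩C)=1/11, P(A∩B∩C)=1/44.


P(A∪B∪C) = P(A)+P(B)+P(C) - P(AB)-P(AC)-P(BC) + P(ABC)
= 1/44+2/11+1/11 - 1/44-1/44-1/11 + 1/44
= 2/11

2/11


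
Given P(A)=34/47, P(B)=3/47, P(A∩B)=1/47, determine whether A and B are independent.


P(A)*P(B) = 34/47*3/47 = 102/2209
P(A∩B) = 1/47 != 102/2209, so not independent

No, A and B are not independent


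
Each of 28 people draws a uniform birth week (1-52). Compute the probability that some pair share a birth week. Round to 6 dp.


P(all different) = prod((52-i)/52 for i=0..27) = 0.000116
P(at least one match) = 1 - 0.000116 = 0.999884

0.999884


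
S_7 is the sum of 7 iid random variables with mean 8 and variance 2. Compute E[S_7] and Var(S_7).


E[S_n] = n*mu = 7*8 = 56
Var(S_n) = n*sigma^2 = 7*2 = 14

E[S_7]=56, Var(S_7)=14


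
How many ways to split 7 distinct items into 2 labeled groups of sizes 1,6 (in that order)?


7! = 5040
Denominator: 1!=1 * 6!=720
Coefficient = 5040 / 720 = 7

7


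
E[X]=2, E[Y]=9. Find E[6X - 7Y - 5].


E[6X - 7Y - 5] = 6*E[X] - 7*E[Y] - 5
= (6)*(2) + (-7)*(9) + (-5)
= 12 - 63 - 5 = -56

-56


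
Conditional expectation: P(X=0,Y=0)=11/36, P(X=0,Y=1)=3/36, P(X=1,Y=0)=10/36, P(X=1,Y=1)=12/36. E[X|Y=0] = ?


P(Y=0) = 21/36
E[X|Y=0] = (0*11 + 1*10)/21 = 10/21

10/21


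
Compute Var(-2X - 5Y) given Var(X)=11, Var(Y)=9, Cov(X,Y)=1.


Var(-2X - 5Y) = (-2)^2*Var(X) + (-5)^2*Var(Y) + 2*(-2)*(-5)*Cov(X,Y)
= 4*11 + 25*9 + 20*1
= 44 + 225 + 20 = 289

289


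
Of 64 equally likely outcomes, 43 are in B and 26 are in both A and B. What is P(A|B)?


P(A|B) = P(A∩B)/P(B) = (26/64)/(43/64) = 26/43

26/43


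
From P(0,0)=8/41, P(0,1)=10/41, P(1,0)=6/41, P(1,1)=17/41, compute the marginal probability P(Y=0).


P(Y=0) = P(0,0)+P(1,0) = 8/41 + 6/41 = 14/41

14/41


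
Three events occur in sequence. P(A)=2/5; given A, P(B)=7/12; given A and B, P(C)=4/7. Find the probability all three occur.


P(A∩B∩C) = P(A) * P(B|A) * P(C|A∩B)
= 2/5 * 7/12 * 4/7
= 7/30 * 4/7 = 2/15

2/15


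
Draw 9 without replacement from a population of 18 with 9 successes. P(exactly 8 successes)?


P(X=8) = C(9,8)*C(9,1) / C(18,9)
= 9*9 / 48620
= 81/48620

81/48620


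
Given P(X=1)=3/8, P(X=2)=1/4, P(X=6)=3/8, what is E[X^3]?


E[X^3] = sum(g(x)*P(x))
= 1*3/8 + 8*1/4 + 216*3/8
= 667/8

667/8


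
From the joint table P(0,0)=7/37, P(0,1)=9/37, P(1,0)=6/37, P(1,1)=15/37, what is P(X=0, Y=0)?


Read from table: P(X=0, Y=0) = 7/37

7/37


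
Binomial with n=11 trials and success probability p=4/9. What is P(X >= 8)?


P(X>=8) = P(X=8) + P(X=9) + P(X=10) + P(X=11)
= 450560000/10460353203 + 360448000/31381059609 + 57671680/31381059609 + 4194304/31381059609
= 591331328/10460353203

591331328/10460353203


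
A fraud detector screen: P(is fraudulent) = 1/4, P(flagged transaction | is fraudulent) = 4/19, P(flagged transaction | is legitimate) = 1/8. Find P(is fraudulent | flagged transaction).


P(A) = P(A|B)P(B) + P(A|B')P(B') = 4/19*1/4 + 1/8*3/4 = 89/608
P(B|A) = P(A|B)P(B)/P(A) = (1/19)/(89/608) = 32/89

32/89


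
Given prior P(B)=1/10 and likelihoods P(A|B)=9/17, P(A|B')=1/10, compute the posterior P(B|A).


P(A) = P(A|B)P(B) + P(A|B')P(B') = 9/17*1/10 + 1/10*9/10 = 243/1700
P(B|A) = P(A|B)P(B)/P(A) = (9/170)/(243/1700) = 10/27

10/27


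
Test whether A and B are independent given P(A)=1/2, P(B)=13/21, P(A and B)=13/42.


P(A)*P(B) = 1/2*13/21 = 13/42
P(A∩B) = 13/42, which equals P(A)P(B), so independent

Yes, A and B are independent


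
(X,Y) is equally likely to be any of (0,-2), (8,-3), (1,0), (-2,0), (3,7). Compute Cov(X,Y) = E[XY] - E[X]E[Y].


E[X]=2, E[Y]=2/5, E[XY]=-3/5
Cov(X,Y) = E[XY] - E[X]E[Y] = -3/5 - 2*2/5 = -7/5

-7/5


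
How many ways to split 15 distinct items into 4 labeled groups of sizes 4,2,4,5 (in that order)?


15! = 1307674368000
Denominator: 4!=24 * 2!=2 * 4!=24 * 5!=120
Coefficient = 1307674368000 / 138240 = 9459450

9459450


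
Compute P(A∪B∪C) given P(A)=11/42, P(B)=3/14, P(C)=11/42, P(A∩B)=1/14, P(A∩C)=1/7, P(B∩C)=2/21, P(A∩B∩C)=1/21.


P(A∪B∪C) = P(A)+P(B)+P(C) - P(AB)-P(AC)-P(BC) + P(ABC)
= 11/42+3/14+11/42 - 1/14-1/7-2/21 + 1/21
= 10/21

10/21


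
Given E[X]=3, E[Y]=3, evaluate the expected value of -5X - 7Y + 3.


E[-5X - 7Y + 3] = -5*E[X] - 7*E[Y] + 3
= (-5)*(3) + (-7)*(3) + (3)
= -15 - 21 + 3 = -33

-33


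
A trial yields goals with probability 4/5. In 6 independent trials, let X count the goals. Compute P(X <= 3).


P(X<=3) = P(X=0) + P(X=1) + P(X=2) + P(X=3)
= 1/15625 + 24/15625 + 48/3125 + 256/3125
= 309/3125

309/3125


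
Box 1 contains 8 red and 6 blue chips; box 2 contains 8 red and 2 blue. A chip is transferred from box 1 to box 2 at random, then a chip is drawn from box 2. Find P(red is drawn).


P(transfer red) = 8/14 = 4/7; P(transfer blue) = 3/7
If red transferred: Urn II has 9 red of 11, so P(red|red moved) = 9/11
If blue transferred: Urn II has 8 red of 11, so P(red|blue moved) = 8/11
By total probability: P(red) = 4/7*9/11 + 3/7*8/11 = 60/77

60/77


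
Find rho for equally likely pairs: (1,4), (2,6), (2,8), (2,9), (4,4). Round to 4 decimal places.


Cov(X,Y) = -0.4400, Var(X) = 0.9600, Var(Y) = 4.1600
rho = Cov/(sqrt(VarX)*sqrt(VarY)) = -0.2202

-0.2202


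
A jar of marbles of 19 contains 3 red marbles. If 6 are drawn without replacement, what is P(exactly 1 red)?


P(X=1) = C(3,1)*C(16,5) / C(19,6)
= 3*4368 / 27132
= 13104/27132 = 156/323

156/323


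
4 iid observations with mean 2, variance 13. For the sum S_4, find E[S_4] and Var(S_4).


E[S_n] = n*mu = 4*2 = 8
Var(S_n) = n*sigma^2 = 4*13 = 52

E[S_4]=8, Var(S_4)=52


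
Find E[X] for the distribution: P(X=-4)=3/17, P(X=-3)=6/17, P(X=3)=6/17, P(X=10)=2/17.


E[X] = sum(x * P(x))
= -4*3/17 - 3*6/17 + 3*6/17 + 10*2/17
= 8/17

8/17


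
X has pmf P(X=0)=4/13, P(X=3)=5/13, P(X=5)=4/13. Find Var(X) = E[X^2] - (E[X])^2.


E[X] = 35/13, E[X^2] = 145/13
Var(X) = E[X^2] - (E[X])^2 = 145/13 - (35/13)^2 = 660/169

660/169


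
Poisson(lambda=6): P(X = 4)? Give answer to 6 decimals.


P(X=4) = e^(-6) * 6^4 / 4!
≈ 0.002478752177 * 1296 / 24
≈ 0.133853

0.133853


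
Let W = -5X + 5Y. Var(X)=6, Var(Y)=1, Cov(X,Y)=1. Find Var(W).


Var(-5X + 5Y) = (-5)^2*Var(X) + 5^2*Var(Y) + 2*(-5)*5*Cov(X,Y)
= 25*6 + 25*1 - 50*1
= 150 + 25 - 50 = 125

125


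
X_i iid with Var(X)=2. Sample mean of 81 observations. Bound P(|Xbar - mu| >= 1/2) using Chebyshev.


Var(Xbar) = Var(X)/n = 2/81
Chebyshev: P(|Xbar-mu| >= 1/2) <= Var(Xbar)/(1/2)^2 = (2/81)/(1/4) = 8/81

8/81


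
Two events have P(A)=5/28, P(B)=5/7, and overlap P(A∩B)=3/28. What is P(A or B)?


P(A∪B) = P(A) + P(B) - P(A∩B)
= 5/28 + 5/7 - 3/28 = 11/14

11/14


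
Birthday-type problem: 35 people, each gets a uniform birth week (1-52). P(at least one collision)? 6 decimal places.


P(all different) = prod((52-i)/52 for i=0..34) = 0.000000
P(at least one match) = 1 - 0.000000 = 1.000000

1.000000


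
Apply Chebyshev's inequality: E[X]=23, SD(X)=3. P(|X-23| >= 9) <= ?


k = 9/3 = 3
Chebyshev: P(|X-mu| >= k*sigma) <= 1/k^2 = 1/3^2 = 1/9

1/9


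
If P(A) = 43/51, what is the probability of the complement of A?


P(A') = 1 - P(A) = 1 - 43/51 = 8/51

8/51


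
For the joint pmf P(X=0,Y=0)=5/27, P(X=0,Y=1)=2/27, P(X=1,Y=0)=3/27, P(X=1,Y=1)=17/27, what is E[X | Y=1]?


P(Y=1) = 19/27
E[X|Y=1] = (0*2 + 1*17)/19 = 17/19

17/19


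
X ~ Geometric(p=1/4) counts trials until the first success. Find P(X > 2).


P(X > 2) = P(first 2 trials all fail) = (1-p)^2 = (3/4)^2 = 9/16

9/16


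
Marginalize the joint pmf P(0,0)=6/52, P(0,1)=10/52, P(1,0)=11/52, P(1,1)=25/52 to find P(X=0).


P(X=0) = P(0,0)+P(0,1) = 6/52 + 10/52 = 16/52 = 4/13

4/13


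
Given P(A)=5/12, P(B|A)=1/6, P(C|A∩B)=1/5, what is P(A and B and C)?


P(A∩B∩C) = P(A) * P(B|A) * P(C|A∩B)
= 5/12 * 1/6 * 1/5
= 5/72 * 1/5 = 1/72

1/72


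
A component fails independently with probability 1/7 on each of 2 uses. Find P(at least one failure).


P(at least one) = 1 - P(none)
P(none) = (1 - 1/7)^2 = (6/7)^2 = 36/49
P(at least one) = 1 - 36/49 = 13/49

13/49


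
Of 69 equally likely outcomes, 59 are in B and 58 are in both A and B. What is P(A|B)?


P(A|B) = P(A∩B)/P(B) = (58/69)/(59/69) = 58/59

58/59


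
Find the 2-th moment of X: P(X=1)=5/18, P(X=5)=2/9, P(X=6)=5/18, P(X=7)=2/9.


E[X^2] = sum(x^2 * P(x))
= 1*5/18 + 25*2/9 + 36*5/18 + 49*2/9
= 481/18

481/18


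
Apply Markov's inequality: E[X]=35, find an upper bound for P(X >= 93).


Markov: P(X >= a) <= E[X]/a
P(X >= 93) <= 35/93

35/93


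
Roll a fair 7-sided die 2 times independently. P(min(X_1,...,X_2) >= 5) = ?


P(min >= 5) = P(all X_i >= 5) = (P(X_1 >= 5))^2
= (3/7)^2 = 9/49

9/49


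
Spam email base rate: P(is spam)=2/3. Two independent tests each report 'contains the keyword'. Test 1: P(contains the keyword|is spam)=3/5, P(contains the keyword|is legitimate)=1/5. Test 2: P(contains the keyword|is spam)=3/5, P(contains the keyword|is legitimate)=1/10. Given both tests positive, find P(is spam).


After test 1: P(+) = 3/5*2/3 + 1/5*1/3 = 7/15
P(B|+) = (2/5)/(7/15) = 6/7
After test 2 (use post1 as new prior): P(+) = 3/5*6/7 + 1/10*1/7 = 37/70
P(B|+,+) = (18/35)/(37/70) = 36/37

36/37


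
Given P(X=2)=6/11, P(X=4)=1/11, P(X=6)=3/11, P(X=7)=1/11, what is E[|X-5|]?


E[|X-5|] = sum(g(x)*P(x))
= 3*6/11 + 1*1/11 + 1*3/11 + 2*1/11
= 24/11

24/11


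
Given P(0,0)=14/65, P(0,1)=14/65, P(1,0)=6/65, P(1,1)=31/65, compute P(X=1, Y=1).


Read from table: P(X=1, Y=1) = 31/65

31/65


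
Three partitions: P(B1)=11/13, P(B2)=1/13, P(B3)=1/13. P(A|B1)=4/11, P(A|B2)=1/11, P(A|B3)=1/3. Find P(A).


P(A) = P(A|B1)P(B1) + P(A|B2)P(B2) + P(A|B3)P(B3)
= 4/11*11/13 + 1/11*1/13 + 1/3*1/13
= 4/13 + 1/143 + 1/39 = 146/429

146/429


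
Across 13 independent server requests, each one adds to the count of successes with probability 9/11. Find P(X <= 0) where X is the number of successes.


P(X<=0) = P(X=0)
= 8192/34522712143931
= 8192/34522712143931

8192/34522712143931


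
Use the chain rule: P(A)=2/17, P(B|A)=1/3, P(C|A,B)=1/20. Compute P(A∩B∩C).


P(A∩B∩C) = P(A) * P(B|A) * P(C|A∩B)
= 2/17 * 1/3 * 1/20
= 2/51 * 1/20 = 1/510

1/510


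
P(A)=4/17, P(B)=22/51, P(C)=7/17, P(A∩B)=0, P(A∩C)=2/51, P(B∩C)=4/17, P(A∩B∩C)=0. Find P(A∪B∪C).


P(A∪B∪C) = P(A)+P(B)+P(C) - P(AB)-P(AC)-P(BC) + P(ABC)
= 4/17+22/51+7/17 - 0-2/51-4/17 + 0
= 41/51

41/51


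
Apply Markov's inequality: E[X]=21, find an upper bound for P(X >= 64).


Markov: P(X >= a) <= E[X]/a
P(X >= 64) <= 21/64

21/64


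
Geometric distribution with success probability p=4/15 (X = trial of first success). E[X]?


For geometric (trials until first success), E[X] = 1/p = 1/(4/15) = 15/4

15/4


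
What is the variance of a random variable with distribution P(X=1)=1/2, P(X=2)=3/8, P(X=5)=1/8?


E[X] = 15/8, E[X^2] = 41/8
Var(X) = E[X^2] - (E[X])^2 = 41/8 - (15/8)^2 = 103/64

103/64


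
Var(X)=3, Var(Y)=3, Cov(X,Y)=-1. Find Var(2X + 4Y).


Var(2X + 4Y) = 2^2*Var(X) + 4^2*Var(Y) + 2*2*4*Cov(X,Y)
= 4*3 + 16*3 + 16*(-1)
= 12 + 48 - 16 = 44

44


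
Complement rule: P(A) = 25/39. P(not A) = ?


P(A') = 1 - P(A) = 1 - 25/39 = 14/39

14/39


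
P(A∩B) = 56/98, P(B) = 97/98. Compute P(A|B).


P(A|B) = P(A∩B)/P(B) = (56/98)/(97/98) = 56/97

56/97


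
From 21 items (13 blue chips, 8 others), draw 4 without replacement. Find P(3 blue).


P(X=3) = C(13,3)*C(8,1) / C(21,4)
= 286*8 / 5985
= 2288/5985

2288/5985


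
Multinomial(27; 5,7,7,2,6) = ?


27! = 10888869450418352160768000000
Denominator: 5!=120 * 7!=5040 * 7!=5040 * 2!=2 * 6!=720
Coefficient = 10888869450418352160768000000 / 4389396480000 = 2480721324681600

2480721324681600


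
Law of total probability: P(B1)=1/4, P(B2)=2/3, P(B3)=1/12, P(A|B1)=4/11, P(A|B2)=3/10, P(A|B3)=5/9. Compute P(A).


P(A) = P(A|B1)P(B1) + P(A|B2)P(B2) + P(A|B3)P(B3)
= 4/11*1/4 + 3/10*2/3 + 5/9*1/12
= 1/11 + 1/5 + 5/108 = 2003/5940

2003/5940


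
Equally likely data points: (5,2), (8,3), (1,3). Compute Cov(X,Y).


E[X]=14/3, E[Y]=8/3, E[XY]=37/3
Cov(X,Y) = E[XY] - E[X]E[Y] = 37/3 - 14/3*8/3 = -1/9

-1/9


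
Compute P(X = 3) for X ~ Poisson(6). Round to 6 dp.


P(X=3) = e^(-6) * 6^3 / 3!
≈ 0.002478752177 * 216 / 6
≈ 0.089235

0.089235


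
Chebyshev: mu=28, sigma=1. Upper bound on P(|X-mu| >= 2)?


k = 2/1 = 2
Chebyshev: P(|X-mu| >= k*sigma) <= 1/k^2 = 1/2^2 = 1/4

1/4


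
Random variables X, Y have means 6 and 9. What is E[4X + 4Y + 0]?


E[4X + 4Y + 0] = 4*E[X] + 4*E[Y] + 0
= (4)*(6) + (4)*(9) + (0)
= 24 + 36 + 0 = 60

60


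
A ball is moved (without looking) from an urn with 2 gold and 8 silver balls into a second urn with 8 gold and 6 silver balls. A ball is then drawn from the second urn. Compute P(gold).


P(transfer gold) = 2/10 = 1/5; P(transfer silver) = 4/5
If gold transferred: Urn II has 9 gold of 15, so P(gold|gold moved) = 3/5
If silver transferred: Urn II has 8 gold of 15, so P(gold|silver moved) = 8/15
By total probability: P(gold) = 1/5*3/5 + 4/5*8/15 = 41/75

41/75


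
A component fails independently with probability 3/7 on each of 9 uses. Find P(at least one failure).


P(at least one) = 1 - P(none)
P(none) = (1 - 3/7)^9 = (4/7)^9 = 262144/40353607
P(at least one) = 1 - 262144/40353607 = 40091463/40353607

40091463/40353607


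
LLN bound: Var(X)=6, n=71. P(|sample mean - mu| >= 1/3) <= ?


Var(Xbar) = Var(X)/n = 6/71
Chebyshev: P(|Xbar-mu| >= 1/3) <= Var(Xbar)/(1/3)^2 = (6/71)/(1/9) = 54/71

54/71


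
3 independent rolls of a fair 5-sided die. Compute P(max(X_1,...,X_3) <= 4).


P(max <= 4) = P(all X_i <= 4) = (P(X_1 <= 4))^3
= (4/5)^3 = 64/125

64/125


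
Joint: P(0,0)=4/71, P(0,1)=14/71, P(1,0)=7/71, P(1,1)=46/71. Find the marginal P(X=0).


P(X=0) = P(0,0)+P(0,1) = 4/71 + 14/71 = 18/71

18/71


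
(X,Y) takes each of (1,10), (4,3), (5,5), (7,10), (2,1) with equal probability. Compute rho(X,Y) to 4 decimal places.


Cov(X,Y) = 1.7600, Var(X) = 4.5600, Var(Y) = 13.3600
rho = Cov/(sqrt(VarX)*sqrt(VarY)) = 0.2255

0.2255


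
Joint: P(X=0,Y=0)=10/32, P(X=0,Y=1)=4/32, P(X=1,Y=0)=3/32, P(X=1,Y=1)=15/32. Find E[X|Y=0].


P(Y=0) = 13/32
E[X|Y=0] = (0*10 + 1*3)/13 = 3/13

3/13


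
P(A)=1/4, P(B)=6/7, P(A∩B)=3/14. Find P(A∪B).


P(A∪B) = P(A) + P(B) - P(A∩B)
= 1/4 + 6/7 - 3/14 = 25/28

25/28


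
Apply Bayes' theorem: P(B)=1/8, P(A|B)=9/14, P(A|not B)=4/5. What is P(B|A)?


P(A) = P(A|B)P(B) + P(A|B')P(B') = 9/14*1/8 + 4/5*7/8 = 437/560
P(B|A) = P(A|B)P(B)/P(A) = (9/112)/(437/560) = 45/437

45/437


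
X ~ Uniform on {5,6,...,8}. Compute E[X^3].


E[X^3] = (1/4) * sum(x^3 for x=5..8)
= 1196/4 = 299

299


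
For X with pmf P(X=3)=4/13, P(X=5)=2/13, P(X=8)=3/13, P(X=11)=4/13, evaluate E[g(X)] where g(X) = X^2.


E[X^2] = sum(g(x)*P(x))
= 9*4/13 + 25*2/13 + 64*3/13 + 121*4/13
= 762/13

762/13


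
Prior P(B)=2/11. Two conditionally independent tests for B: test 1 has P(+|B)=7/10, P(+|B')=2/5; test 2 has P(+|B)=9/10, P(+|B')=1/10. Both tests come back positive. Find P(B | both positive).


After test 1: P(+) = 7/10*2/11 + 2/5*9/11 = 5/11
P(B|+) = (7/55)/(5/11) = 7/25
After test 2 (use post1 as new prior): P(+) = 9/10*7/25 + 1/10*18/25 = 81/250
P(B|+,+) = (63/250)/(81/250) = 7/9

7/9


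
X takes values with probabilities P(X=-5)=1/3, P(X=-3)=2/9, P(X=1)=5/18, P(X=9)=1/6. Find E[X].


E[X] = sum(x * P(x))
= -5*1/3 - 3*2/9 + 1*5/18 + 9*1/6
= -5/9

-5/9


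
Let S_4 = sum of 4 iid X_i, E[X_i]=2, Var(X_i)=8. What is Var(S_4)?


By independence, Var(S_n) = n*Var(X_1) = 4*8 = 32

32


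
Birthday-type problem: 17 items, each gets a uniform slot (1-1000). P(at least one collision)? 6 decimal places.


P(all different) = prod((1000-i)/1000 for i=0..16) = 0.872185
P(at least one match) = 1 - 0.872185 = 0.127815

0.127815


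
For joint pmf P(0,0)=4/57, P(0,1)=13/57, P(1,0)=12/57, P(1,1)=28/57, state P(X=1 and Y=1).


Read from table: P(X=1, Y=1) = 28/57

28/57


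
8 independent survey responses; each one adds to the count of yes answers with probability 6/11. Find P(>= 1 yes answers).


P(at least one) = 1 - P(none)
P(none) = (1 - 6/11)^8 = (5/11)^8 = 390625/214358881
P(at least one) = 1 - 390625/214358881 = 213968256/214358881

213968256/214358881


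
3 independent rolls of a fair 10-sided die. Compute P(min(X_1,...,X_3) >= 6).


P(min >= 6) = P(all X_i >= 6) = (P(X_1 >= 6))^3
= (5/10)^3 = (1/2)^3 = 1/8

1/8


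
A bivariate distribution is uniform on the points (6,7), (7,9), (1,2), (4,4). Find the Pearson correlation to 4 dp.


Cov(X,Y) = 6.0000, Var(X) = 5.2500, Var(Y) = 7.2500
rho = Cov/(sqrt(VarX)*sqrt(VarY)) = 0.9725

0.9725


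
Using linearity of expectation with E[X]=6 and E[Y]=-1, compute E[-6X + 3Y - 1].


E[-6X + 3Y - 1] = -6*E[X] + 3*E[Y] - 1
= (-6)*(6) + (3)*(-1) + (-1)
= -36 - 3 - 1 = -40

-40


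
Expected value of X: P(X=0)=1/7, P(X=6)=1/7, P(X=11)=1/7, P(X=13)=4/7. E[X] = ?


E[X] = sum(x * P(x))
= 0*1/7 + 6*1/7 + 11*1/7 + 13*4/7
= 69/7

69/7


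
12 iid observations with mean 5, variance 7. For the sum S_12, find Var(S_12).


By independence, Var(S_n) = n*Var(X_1) = 12*7 = 84

84


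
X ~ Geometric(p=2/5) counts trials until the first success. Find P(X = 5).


P(X=5) = (1-p)^4 * p = (3/5)^4 * 2/5
= 81/625 * 2/5 = 162/3125

162/3125


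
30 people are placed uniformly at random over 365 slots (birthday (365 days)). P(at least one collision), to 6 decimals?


P(all different) = prod((365-i)/365 for i=0..29) = 0.293684
P(at least one match) = 1 - 0.293684 = 0.706316

0.706316


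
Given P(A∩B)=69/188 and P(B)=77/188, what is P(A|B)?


P(A|B) = P(A∩B)/P(B) = (69/188)/(77/188) = 69/77

69/77


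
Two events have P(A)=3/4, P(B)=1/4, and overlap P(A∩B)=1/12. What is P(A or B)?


P(A∪B) = P(A) + P(B) - P(A∩B)
= 3/4 + 1/4 - 1/12 = 11/12

11/12


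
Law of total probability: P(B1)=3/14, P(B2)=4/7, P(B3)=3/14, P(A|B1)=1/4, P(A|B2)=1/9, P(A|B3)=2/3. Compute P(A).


P(A) = P(A|B1)P(B1) + P(A|B2)P(B2) + P(A|B3)P(B3)
= 1/4*3/14 + 1/9*4/7 + 2/3*3/14
= 3/56 + 4/63 + 1/7 = 131/504

131/504


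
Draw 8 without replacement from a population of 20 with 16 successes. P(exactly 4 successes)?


P(X=4) = C(16,4)*C(4,4) / C(20,8)
= 1820*1 / 125970
= 1820/125970 = 14/969

14/969


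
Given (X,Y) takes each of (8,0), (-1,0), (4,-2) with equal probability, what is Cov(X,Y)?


E[X]=11/3, E[Y]=-2/3, E[XY]=-8/3
Cov(X,Y) = E[XY] - E[X]E[Y] = -8/3 - 11/3*-2/3 = -2/9

-2/9


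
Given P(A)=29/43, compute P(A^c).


P(A') = 1 - P(A) = 1 - 29/43 = 14/43

14/43


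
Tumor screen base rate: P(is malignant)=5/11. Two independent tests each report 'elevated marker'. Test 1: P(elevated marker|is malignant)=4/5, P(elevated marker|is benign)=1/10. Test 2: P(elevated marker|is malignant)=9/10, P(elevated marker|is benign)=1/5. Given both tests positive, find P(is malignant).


After test 1: P(+) = 4/5*5/11 + 1/10*6/11 = 23/55
P(B|+) = (4/11)/(23/55) = 20/23
After test 2 (use post1 as new prior): P(+) = 9/10*20/23 + 1/5*3/23 = 93/115
P(B|+,+) = (18/23)/(93/115) = 30/31

30/31


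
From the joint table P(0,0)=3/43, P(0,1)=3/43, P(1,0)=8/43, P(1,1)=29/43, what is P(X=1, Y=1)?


Read from table: P(X=1, Y=1) = 29/43

29/43


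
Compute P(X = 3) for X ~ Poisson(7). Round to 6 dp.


P(X=3) = e^(-7) * 7^3 / 3!
≈ 0.0009118819656 * 343 / 6
≈ 0.052129

0.052129


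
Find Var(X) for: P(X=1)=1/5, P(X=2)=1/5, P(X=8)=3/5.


E[X] = 27/5, E[X^2] = 197/5
Var(X) = E[X^2] - (E[X])^2 = 197/5 - (27/5)^2 = 256/25

256/25


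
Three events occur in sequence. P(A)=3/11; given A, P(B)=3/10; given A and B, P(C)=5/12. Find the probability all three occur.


P(A∩B∩C) = P(A) * P(B|A) * P(C|A∩B)
= 3/11 * 3/10 * 5/12
= 9/110 * 5/12 = 3/88

3/88


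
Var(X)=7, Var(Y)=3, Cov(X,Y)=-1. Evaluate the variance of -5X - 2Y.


Var(-5X - 2Y) = (-5)^2*Var(X) + (-2)^2*Var(Y) + 2*(-5)*(-2)*Cov(X,Y)
= 25*7 + 4*3 + 20*(-1)
= 175 + 12 - 20 = 167

167


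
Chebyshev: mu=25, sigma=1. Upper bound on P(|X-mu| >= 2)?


k = 2/1 = 2
Chebyshev: P(|X-mu| >= k*sigma) <= 1/k^2 = 1/2^2 = 1/4

1/4


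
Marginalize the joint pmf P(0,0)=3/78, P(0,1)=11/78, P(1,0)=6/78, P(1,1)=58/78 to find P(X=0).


P(X=0) = P(0,0)+P(0,1) = 3/78 + 11/78 = 14/78 = 7/39

7/39


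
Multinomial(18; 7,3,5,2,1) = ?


18! = 6402373705728000
Denominator: 7!=5040 * 3!=6 * 5!=120 * 2!=2 * 1!=1
Coefficient = 6402373705728000 / 7257600 = 882161280

882161280


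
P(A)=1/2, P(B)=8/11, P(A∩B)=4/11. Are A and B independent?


P(A)*P(B) = 1/2*8/11 = 4/11
P(A∩B) = 4/11, which equals P(A)P(B), so independent

Yes, A and B are independent


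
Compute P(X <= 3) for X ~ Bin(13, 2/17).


P(X<=3) = P(X=0) + P(X=1) + P(X=2) + P(X=3)
= 1946195068359375/9904578032905937 + 3373404785156250/9904578032905937 + 2698723828125000/9904578032905937 + 1319376093750000/9904578032905937
= 9337699775390625/9904578032905937

9337699775390625/9904578032905937


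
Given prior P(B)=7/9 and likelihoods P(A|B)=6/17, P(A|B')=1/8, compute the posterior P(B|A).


P(A) = P(A|B)P(B) + P(A|B')P(B') = 6/17*7/9 + 1/8*2/9 = 185/612
P(B|A) = P(A|B)P(B)/P(A) = (14/51)/(185/612) = 168/185

168/185


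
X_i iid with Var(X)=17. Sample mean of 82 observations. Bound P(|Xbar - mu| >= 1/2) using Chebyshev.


Var(Xbar) = Var(X)/n = 17/82
Chebyshev: P(|Xbar-mu| >= 1/2) <= Var(Xbar)/(1/2)^2 = (17/82)/(1/4) = 34/41

34/41


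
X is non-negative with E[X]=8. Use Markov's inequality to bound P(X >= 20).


Markov: P(X >= a) <= E[X]/a
P(X >= 20) <= 8/20 = 2/5

2/5


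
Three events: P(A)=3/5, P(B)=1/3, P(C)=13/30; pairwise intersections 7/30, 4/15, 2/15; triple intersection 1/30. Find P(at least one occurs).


P(A∪B∪C) = P(A)+P(B)+P(C) - P(AB)-P(AC)-P(BC) + P(ABC)
= 3/5+1/3+13/30 - 7/30-4/15-2/15 + 1/30
= 23/30

23/30


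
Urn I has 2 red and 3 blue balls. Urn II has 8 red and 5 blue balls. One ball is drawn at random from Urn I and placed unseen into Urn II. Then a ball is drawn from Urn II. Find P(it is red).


P(transfer red) = 2/5; P(transfer blue) = 3/5
If red transferred: Urn II has 9 red of 14, so P(red|red moved) = 9/14
If blue transferred: Urn II has 8 red of 14, so P(red|blue moved) = 4/7
By total probability: P(red) = 2/5*9/14 + 3/5*4/7 = 3/5

3/5


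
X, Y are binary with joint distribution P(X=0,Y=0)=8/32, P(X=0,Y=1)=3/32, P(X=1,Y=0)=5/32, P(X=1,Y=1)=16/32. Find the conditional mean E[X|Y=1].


P(Y=1) = 19/32
E[X|Y=1] = (0*3 + 1*16)/19 = 16/19

16/19


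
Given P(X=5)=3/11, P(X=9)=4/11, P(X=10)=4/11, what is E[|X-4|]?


E[|X-4|] = sum(g(x)*P(x))
= 1*3/11 + 5*4/11 + 6*4/11
= 47/11

47/11


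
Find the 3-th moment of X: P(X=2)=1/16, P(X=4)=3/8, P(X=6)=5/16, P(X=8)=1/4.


E[X^3] = sum(x^3 * P(x))
= 8*1/16 + 64*3/8 + 216*5/16 + 512*1/4
= 220

220


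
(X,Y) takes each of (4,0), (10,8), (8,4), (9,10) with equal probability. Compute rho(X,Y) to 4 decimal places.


Cov(X,Y) = 7.8750, Var(X) = 5.1875, Var(Y) = 14.7500
rho = Cov/(sqrt(VarX)*sqrt(VarY)) = 0.9003

0.9003


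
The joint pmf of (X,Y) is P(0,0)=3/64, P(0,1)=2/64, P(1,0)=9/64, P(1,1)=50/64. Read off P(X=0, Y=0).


Read from table: P(X=0, Y=0) = 3/64

3/64


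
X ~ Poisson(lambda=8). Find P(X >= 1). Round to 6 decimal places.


P(X>=1) = 1 - P(X<=0) = 1 - (e^(-8)*8^0/0!)
≈ 1 - 0.0003354626 = 0.9996645374
≈ 0.999665

0.999665


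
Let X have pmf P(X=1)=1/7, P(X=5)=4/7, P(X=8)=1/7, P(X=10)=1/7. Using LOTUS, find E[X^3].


E[X^3] = sum(g(x)*P(x))
= 1*1/7 + 125*4/7 + 512*1/7 + 1000*1/7
= 2013/7

2013/7


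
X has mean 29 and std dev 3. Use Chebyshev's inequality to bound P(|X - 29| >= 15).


k = 15/3 = 5
Chebyshev: P(|X-mu| >= k*sigma) <= 1/k^2 = 1/5^2 = 1/25

1/25


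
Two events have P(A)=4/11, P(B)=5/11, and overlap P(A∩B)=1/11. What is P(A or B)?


P(A∪B) = P(A) + P(B) - P(A∩B)
= 4/11 + 5/11 - 1/11 = 8/11

8/11


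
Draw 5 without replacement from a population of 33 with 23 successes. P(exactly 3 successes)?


P(X=3) = C(23,3)*C(10,2) / C(33,5)
= 1771*45 / 237336
= 79695/237336 = 2415/7192

2415/7192


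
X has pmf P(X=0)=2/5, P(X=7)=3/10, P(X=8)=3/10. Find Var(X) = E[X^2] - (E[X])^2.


E[X] = 9/2, E[X^2] = 339/10
Var(X) = E[X^2] - (E[X])^2 = 339/10 - (9/2)^2 = 273/20

273/20


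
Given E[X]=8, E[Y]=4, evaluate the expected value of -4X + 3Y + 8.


E[-4X + 3Y + 8] = -4*E[X] + 3*E[Y] + 8
= (-4)*(8) + (3)*(4) + (8)
= -32 + 12 + 8 = -12

-12


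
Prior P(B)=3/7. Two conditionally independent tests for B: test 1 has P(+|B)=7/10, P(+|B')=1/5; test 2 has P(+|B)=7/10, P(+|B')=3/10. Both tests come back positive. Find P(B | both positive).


After test 1: P(+) = 7/10*3/7 + 1/5*4/7 = 29/70
P(B|+) = (3/10)/(29/70) = 21/29
After test 2 (use post1 as new prior): P(+) = 7/10*21/29 + 3/10*8/29 = 171/290
P(B|+,+) = (147/290)/(171/290) = 49/57

49/57


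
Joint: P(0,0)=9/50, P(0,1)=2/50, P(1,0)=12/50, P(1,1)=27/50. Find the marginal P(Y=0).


P(Y=0) = P(0,0)+P(1,0) = 9/50 + 12/50 = 21/50

21/50


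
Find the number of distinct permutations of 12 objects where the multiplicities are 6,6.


12! = 479001600
Denominator: 6!=720 * 6!=720
Coefficient = 479001600 / 518400 = 924

924


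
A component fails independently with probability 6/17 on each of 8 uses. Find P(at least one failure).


P(at least one) = 1 - P(none)
P(none) = (1 - 6/17)^8 = (11/17)^8 = 214358881/6975757441
P(at least one) = 1 - 214358881/6975757441 = 6761398560/6975757441

6761398560/6975757441


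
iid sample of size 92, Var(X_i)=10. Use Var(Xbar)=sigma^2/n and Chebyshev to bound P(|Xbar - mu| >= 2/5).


Var(Xbar) = Var(X)/n = 10/92
Chebyshev: P(|Xbar-mu| >= 2/5) <= Var(Xbar)/(2/5)^2 = (5/46)/(4/25) = 125/184

125/184


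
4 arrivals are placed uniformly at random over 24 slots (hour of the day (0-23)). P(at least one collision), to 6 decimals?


P(all different) = prod((24-i)/24 for i=0..3) = 0.768663
P(at least one match) = 1 - 0.768663 = 0.231337

0.231337


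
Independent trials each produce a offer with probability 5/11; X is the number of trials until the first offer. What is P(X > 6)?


P(X > 6) = P(first 6 trials all fail) = (1-p)^6 = (6/11)^6 = 46656/1771561

46656/1771561


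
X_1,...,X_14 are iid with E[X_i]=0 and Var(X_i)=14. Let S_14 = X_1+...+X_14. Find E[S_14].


E[S_n] = n*E[X_1] = 14*0 = 0

0


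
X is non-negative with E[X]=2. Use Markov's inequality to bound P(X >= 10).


Markov: P(X >= a) <= E[X]/a
P(X >= 10) <= 2/10 = 1/5

1/5


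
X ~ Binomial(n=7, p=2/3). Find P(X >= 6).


P(X>=6) = P(X=6) + P(X=7)
= 448/2187 + 128/2187
= 64/243

64/243


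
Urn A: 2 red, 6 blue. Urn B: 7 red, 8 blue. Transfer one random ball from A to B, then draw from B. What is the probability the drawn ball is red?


P(transfer red) = 2/8 = 1/4; P(transfer blue) = 3/4
If red transferred: Urn II has 8 red of 16, so P(red|red moved) = 1/2
If blue transferred: Urn II has 7 red of 16, so P(red|blue moved) = 7/16
By total probability: P(red) = 1/4*1/2 + 3/4*7/16 = 29/64

29/64


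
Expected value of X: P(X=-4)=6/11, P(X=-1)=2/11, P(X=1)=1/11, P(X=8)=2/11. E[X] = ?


E[X] = sum(x * P(x))
= -4*6/11 - 1*2/11 + 1*1/11 + 8*2/11
= -9/11

-9/11


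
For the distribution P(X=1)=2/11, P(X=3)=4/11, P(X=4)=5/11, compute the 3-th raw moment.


E[X^3] = sum(x^3 * P(x))
= 1*2/11 + 27*4/11 + 64*5/11
= 430/11

430/11


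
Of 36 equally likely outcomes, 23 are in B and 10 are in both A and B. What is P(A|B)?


P(A|B) = P(A∩B)/P(B) = (10/36)/(23/36) = 10/23

10/23


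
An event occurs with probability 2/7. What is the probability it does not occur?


P(A') = 1 - P(A) = 1 - 2/7 = 5/7

5/7


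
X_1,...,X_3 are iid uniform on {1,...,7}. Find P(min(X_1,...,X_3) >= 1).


P(min >= 1) = P(all X_i >= 1) = (P(X_1 >= 1))^3
= (7/7)^3 = 1^3 = 1

1


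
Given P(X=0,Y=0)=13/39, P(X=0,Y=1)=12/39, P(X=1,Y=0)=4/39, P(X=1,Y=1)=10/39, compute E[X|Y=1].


P(Y=1) = 22/39
E[X|Y=1] = (0*12 + 1*10)/22 = 10/22 = 5/11

5/11


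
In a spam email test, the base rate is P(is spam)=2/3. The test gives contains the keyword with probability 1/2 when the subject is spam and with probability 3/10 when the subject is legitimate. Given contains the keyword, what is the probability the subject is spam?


P(A) = P(A|B)P(B) + P(A|B')P(B') = 1/2*2/3 + 3/10*1/3 = 13/30
P(B|A) = P(A|B)P(B)/P(A) = (1/3)/(13/30) = 10/13

10/13


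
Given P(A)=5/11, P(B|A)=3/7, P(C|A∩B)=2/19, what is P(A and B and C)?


P(A∩B∩C) = P(A) * P(B|A) * P(C|A∩B)
= 5/11 * 3/7 * 2/19
= 15/77 * 2/19 = 30/1463

30/1463


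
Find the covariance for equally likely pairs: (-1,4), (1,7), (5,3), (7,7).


E[X]=3, E[Y]=21/4, E[XY]=67/4
Cov(X,Y) = E[XY] - E[X]E[Y] = 67/4 - 3*21/4 = 1

1


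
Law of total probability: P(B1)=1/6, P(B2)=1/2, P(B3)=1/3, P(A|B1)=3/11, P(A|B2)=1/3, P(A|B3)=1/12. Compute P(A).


P(A) = P(A|B1)P(B1) + P(A|B2)P(B2) + P(A|B3)P(B3)
= 3/11*1/6 + 1/3*1/2 + 1/12*1/3
= 1/22 + 1/6 + 1/36 = 95/396

95/396


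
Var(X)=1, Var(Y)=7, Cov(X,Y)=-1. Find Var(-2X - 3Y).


Var(-2X - 3Y) = (-2)^2*Var(X) + (-3)^2*Var(Y) + 2*(-2)*(-3)*Cov(X,Y)
= 4*1 + 9*7 + 12*(-1)
= 4 + 63 - 12 = 55

55


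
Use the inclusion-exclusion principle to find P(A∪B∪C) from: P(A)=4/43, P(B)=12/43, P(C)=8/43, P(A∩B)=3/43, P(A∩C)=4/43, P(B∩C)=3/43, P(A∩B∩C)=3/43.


P(A∪B∪C) = P(A)+P(B)+P(C) - P(AB)-P(AC)-P(BC) + P(ABC)
= 4/43+12/43+8/43 - 3/43-4/43-3/43 + 3/43
= 17/43

17/43


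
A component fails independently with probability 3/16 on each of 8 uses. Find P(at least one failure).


P(at least one) = 1 - P(none)
P(none) = (1 - 3/16)^8 = (13/16)^8 = 815730721/4294967296
P(at least one) = 1 - 815730721/4294967296 = 3479236575/4294967296

3479236575/4294967296


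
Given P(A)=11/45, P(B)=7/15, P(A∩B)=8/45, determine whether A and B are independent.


P(A)*P(B) = 11/45*7/15 = 77/675
P(A∩B) = 8/45 != 77/675, so not independent

No, A and B are not independent


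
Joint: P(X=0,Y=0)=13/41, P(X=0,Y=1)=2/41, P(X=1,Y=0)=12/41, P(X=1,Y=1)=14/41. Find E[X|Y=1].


P(Y=1) = 16/41
E[X|Y=1] = (0*2 + 1*14)/16 = 14/16 = 7/8

7/8


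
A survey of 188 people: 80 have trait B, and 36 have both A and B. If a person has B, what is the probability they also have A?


P(A|B) = P(A∩B)/P(B) = (36/188)/(80/188) = 36/80 = 9/20

9/20


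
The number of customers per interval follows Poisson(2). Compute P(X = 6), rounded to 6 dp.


P(X=6) = e^(-2) * 2^6 / 6!
≈ 0.1353352832 * 64 / 720
≈ 0.012030

0.012030


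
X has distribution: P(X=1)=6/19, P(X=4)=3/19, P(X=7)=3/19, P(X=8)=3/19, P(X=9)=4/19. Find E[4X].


E[4X] = sum(g(x)*P(x))
= 4*6/19 + 16*3/19 + 28*3/19 + 32*3/19 + 36*4/19
= 396/19

396/19


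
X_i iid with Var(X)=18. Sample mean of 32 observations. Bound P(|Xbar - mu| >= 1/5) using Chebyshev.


Var(Xbar) = Var(X)/n = 18/32
Chebyshev: P(|Xbar-mu| >= 1/5) <= Var(Xbar)/(1/5)^2 = (9/16)/(1/25) = 225/16
Bound exceeds 1, so trivial bound: 1

1


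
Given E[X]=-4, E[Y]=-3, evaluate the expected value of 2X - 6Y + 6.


E[2X - 6Y + 6] = 2*E[X] - 6*E[Y] + 6
= (2)*(-4) + (-6)*(-3) + (6)
= -8 + 18 + 6 = 16

16


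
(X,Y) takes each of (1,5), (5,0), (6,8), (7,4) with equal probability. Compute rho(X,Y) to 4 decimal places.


Cov(X,Y) = 0.0625, Var(X) = 5.1875, Var(Y) = 8.1875
rho = Cov/(sqrt(VarX)*sqrt(VarY)) = 0.0096

0.0096


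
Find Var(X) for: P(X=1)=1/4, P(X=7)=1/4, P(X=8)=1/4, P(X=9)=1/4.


E[X] = 25/4, E[X^2] = 195/4
Var(X) = E[X^2] - (E[X])^2 = 195/4 - (25/4)^2 = 155/16

155/16


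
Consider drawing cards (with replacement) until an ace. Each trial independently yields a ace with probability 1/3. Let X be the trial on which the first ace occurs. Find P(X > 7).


P(X > 7) = P(first 7 trials all fail) = (1-p)^7 = (2/3)^7 = 128/2187

128/2187


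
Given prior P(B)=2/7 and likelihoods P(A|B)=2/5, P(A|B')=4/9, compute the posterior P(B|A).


P(A) = P(A|B)P(B) + P(A|B')P(B') = 2/5*2/7 + 4/9*5/7 = 136/315
P(B|A) = P(A|B)P(B)/P(A) = (4/35)/(136/315) = 9/34

9/34


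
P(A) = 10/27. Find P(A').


P(A') = 1 - P(A) = 1 - 10/27 = 17/27

17/27


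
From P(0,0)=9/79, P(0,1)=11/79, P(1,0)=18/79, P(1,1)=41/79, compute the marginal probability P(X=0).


P(X=0) = P(0,0)+P(0,1) = 9/79 + 11/79 = 20/79

20/79


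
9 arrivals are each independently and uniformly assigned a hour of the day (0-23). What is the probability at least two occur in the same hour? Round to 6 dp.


P(all different) = prod((24-i)/24 for i=0..8) = 0.179599
P(at least one match) = 1 - 0.179599 = 0.820401

0.820401


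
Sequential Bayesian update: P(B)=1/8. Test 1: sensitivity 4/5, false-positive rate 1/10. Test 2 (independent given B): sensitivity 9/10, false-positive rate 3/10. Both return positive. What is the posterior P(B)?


After test 1: P(+) = 4/5*1/8 + 1/10*7/8 = 3/16
P(B|+) = (1/10)/(3/16) = 8/15
After test 2 (use post1 as new prior): P(+) = 9/10*8/15 + 3/10*7/15 = 31/50
P(B|+,+) = (12/25)/(31/50) = 24/31

24/31


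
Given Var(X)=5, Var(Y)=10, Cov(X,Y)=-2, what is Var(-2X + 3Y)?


Var(-2X + 3Y) = (-2)^2*Var(X) + 3^2*Var(Y) + 2*(-2)*3*Cov(X,Y)
= 4*5 + 9*10 - 12*(-2)
= 20 + 90 + 24 = 134

134


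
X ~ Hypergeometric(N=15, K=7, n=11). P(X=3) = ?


P(X=3) = C(7,3)*C(8,8) / C(15,11)
= 35*1 / 1365
= 35/1365 = 1/39

1/39


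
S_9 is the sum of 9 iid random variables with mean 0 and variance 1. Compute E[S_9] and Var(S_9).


E[S_n] = n*mu = 9*0 = 0
Var(S_n) = n*sigma^2 = 9*1 = 9

E[S_9]=0, Var(S_9)=9


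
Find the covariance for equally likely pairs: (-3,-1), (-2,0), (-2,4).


E[X]=-7/3, E[Y]=1, E[XY]=-5/3
Cov(X,Y) = E[XY] - E[X]E[Y] = -5/3 + 7/3*1 = 2/3

2/3


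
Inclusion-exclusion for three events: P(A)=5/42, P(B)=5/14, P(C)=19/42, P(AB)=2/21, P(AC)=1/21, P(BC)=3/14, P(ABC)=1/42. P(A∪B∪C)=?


P(A∪B∪C) = P(A)+P(B)+P(C) - P(AB)-P(AC)-P(BC) + P(ABC)
= 5/42+5/14+19/42 - 2/21-1/21-3/14 + 1/42
= 25/42

25/42


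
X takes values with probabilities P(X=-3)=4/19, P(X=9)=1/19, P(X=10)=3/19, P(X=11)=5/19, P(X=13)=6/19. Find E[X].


E[X] = sum(x * P(x))
= -3*4/19 + 9*1/19 + 10*3/19 + 11*5/19 + 13*6/19
= 160/19

160/19


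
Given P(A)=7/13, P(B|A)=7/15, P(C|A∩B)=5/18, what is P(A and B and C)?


P(A∩B∩C) = P(A) * P(B|A) * P(C|A∩B)
= 7/13 * 7/15 * 5/18
= 49/195 * 5/18 = 49/702

49/702


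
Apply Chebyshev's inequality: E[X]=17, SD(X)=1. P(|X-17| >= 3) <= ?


k = 3/1 = 3
Chebyshev: P(|X-mu| >= k*sigma) <= 1/k^2 = 1/3^2 = 1/9

1/9


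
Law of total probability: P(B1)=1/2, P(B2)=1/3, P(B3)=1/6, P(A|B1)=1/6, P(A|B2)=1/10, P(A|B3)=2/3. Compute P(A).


P(A) = P(A|B1)P(B1) + P(A|B2)P(B2) + P(A|B3)P(B3)
= 1/6*1/2 + 1/10*1/3 + 2/3*1/6
= 1/12 + 1/30 + 1/9 = 41/180

41/180


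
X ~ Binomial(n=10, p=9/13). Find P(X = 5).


P(X=5) = C(10,5) * p^5 * (1-p)^5
= 252 * 59049/371293 * 1024/371293
= 15237476352/137858491849

15237476352/137858491849


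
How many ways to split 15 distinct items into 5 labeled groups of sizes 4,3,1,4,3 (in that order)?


15! = 1307674368000
Denominator: 4!=24 * 3!=6 * 1!=1 * 4!=24 * 3!=6
Coefficient = 1307674368000 / 20736 = 63063000

63063000


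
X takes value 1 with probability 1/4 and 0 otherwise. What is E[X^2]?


For Bernoulli: X in {0,1}
E[X^2] = 0^2*(1-1/4) + 1^2*1/4 = 1/4

1/4


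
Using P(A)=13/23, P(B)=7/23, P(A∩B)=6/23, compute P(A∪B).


P(A∪B) = P(A) + P(B) - P(A∩B)
= 13/23 + 7/23 - 6/23 = 14/23

14/23


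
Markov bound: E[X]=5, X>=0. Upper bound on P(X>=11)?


Markov: P(X >= a) <= E[X]/a
P(X >= 11) <= 5/11

5/11


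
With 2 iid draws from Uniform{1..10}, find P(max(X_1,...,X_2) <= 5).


P(max <= 5) = P(all X_i <= 5) = (P(X_1 <= 5))^2
= (5/10)^2 = (1/2)^2 = 1/4

1/4


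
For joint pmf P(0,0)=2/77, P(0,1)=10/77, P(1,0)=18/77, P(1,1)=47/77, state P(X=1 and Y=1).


Read from table: P(X=1, Y=1) = 47/77

47/77


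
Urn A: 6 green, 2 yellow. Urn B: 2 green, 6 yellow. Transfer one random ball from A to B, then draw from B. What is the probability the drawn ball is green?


P(transfer green) = 6/8 = 3/4; P(transfer yellow) = 1/4
If green transferred: Urn II has 3 green of 9, so P(green|green moved) = 1/3
If yellow transferred: Urn II has 2 green of 9, so P(green|yellow moved) = 2/9
By total probability: P(green) = 3/4*1/3 + 1/4*2/9 = 11/36

11/36
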